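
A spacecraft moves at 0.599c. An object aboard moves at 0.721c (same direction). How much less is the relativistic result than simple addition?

Classical: u' + v = 0.721 + 0.599 = 1.32c
Relativistic: u = (0.721 + 0.599)/(1 + 0.431879) = 1.32/1.431879 = 0.9219c
Difference: 1.32 - 0.9219 = 0.3981c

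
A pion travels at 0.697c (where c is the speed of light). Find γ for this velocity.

v/c = 0.697, so (v/c)² = 0.485809
1 - (v/c)² = 0.514191
γ = 1/√(0.514191) = 1.395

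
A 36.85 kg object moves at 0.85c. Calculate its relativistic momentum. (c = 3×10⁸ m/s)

γ = 1/√(1 - 0.85²) = 1.898
v = 0.85 × 3×10⁸ = 2.550×10⁸ m/s
p = γmv = 1.898 × 36.85 × 2.550×10⁸ = 1.784×10¹⁰ kg·m/s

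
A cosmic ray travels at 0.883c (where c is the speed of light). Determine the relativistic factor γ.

v/c = 0.883, so (v/c)² = 0.779689
1 - (v/c)² = 0.220311
γ = 1/√(0.220311) = 2.131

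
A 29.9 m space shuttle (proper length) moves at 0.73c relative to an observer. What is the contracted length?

Proper length L₀ = 29.9 m
γ = 1/√(1 - 0.73²) = 1.463
L = L₀/γ = 29.9/1.463 = 20.44 m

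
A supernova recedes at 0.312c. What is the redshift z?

β = 0.312
(1+β)/(1-β) = 1.312/0.688 = 1.907
√(1.907) = 1.3809
z = 1.3809 - 1 = 0.3809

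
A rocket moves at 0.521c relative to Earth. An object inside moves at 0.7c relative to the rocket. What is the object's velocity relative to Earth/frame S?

u = (u' + v)/(1 + u'v/c²)
Numerator: 0.7 + 0.521 = 1.221
Denominator: 1 + 0.3647 = 1.3647
u = 1.221/1.3647 = 0.8947c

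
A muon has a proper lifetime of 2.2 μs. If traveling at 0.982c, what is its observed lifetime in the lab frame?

Proper lifetime τ₀ = 2.2 μs
γ = 1/√(1 - 0.982²) = 5.294
τ = γτ₀ = 5.294 × 2.2 μs = 11.65 μs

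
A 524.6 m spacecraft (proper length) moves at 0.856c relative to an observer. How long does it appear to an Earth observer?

Proper length L₀ = 524.6 m
γ = 1/√(1 - 0.856²) = 1.9343
L = L₀/γ = 524.6/1.9343 = 271.2 m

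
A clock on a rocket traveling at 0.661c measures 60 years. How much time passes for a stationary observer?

Proper time Δt₀ = 60 years
γ = 1/√(1 - 0.661²) = 1.3326
Δt = γΔt₀ = 1.3326 × 60 = 79.96 years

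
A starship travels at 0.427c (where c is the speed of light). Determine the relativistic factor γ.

v/c = 0.427, so (v/c)² = 0.182329
1 - (v/c)² = 0.817671
γ = 1/√(0.817671) = 1.106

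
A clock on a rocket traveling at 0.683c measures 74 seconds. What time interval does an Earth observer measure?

Proper time Δt₀ = 74 seconds
γ = 1/√(1 - 0.683²) = 1.369
Δt = γΔt₀ = 1.369 × 74 = 101.3 seconds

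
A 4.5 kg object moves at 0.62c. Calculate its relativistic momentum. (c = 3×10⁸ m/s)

γ = 1/√(1 - 0.62²) = 1.275
v = 0.62 × 3×10⁸ = 1.860×10⁸ m/s
p = γmv = 1.275 × 4.5 × 1.860×10⁸ = 1.067×10⁹ kg·m/s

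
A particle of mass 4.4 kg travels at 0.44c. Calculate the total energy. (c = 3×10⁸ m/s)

γ = 1/√(1 - 0.44²) = 1.1136
mc² = 4.4 × (3×10⁸)² = 3.960×10¹⁷ J
E = γmc² = 1.1136 × 3.960×10¹⁷ = 4.410×10¹⁷ J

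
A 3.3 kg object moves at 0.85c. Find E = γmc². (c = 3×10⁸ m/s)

γ = 1/√(1 - 0.85²) = 1.8983
mc² = 3.3 × (3×10⁸)² = 2.970×10¹⁷ J
E = γmc² = 1.8983 × 2.970×10¹⁷ = 5.638×10¹⁷ J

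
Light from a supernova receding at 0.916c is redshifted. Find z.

β = 0.916
(1+β)/(1-β) = 1.916/0.084 = 22.81
√(22.81) = 4.776
z = 4.776 - 1 = 3.776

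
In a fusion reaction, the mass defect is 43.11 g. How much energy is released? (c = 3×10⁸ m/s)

Convert mass defect: Δm = 43.11 g = 0.04311 kg
E = Δm·c² = 0.04311 × (3×10⁸)²
= 0.04311 × 9×10¹⁶ = 3.880×10¹⁵ J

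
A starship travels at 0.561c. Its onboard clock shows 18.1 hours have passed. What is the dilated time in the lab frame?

Proper time Δt₀ = 18.1 hours
γ = 1/√(1 - 0.561²) = 1.208
Δt = γΔt₀ = 1.208 × 18.1 = 21.86 hours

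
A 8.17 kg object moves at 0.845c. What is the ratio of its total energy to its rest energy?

E = γmc², E₀ = mc²
E/E₀ = γ = 1/√(1 - 0.845²) = 1.870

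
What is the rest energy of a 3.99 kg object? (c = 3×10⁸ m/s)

c² = (3×10⁸)² = 9.000×10¹⁶ m²/s²
E₀ = mc² = 3.99 × 9.000×10¹⁶ = 3.591×10¹⁷ J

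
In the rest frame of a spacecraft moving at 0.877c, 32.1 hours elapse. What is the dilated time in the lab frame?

Proper time Δt₀ = 32.1 hours
γ = 1/√(1 - 0.877²) = 2.0812
Δt = γΔt₀ = 2.0812 × 32.1 = 66.81 hours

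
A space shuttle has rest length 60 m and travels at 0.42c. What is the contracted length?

Proper length L₀ = 60 m
γ = 1/√(1 - 0.42²) = 1.102
L = L₀/γ = 60/1.102 = 54.45 m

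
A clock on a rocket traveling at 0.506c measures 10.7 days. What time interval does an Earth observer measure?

Proper time Δt₀ = 10.7 days
γ = 1/√(1 - 0.506²) = 1.1594
Δt = γΔt₀ = 1.1594 × 10.7 = 12.41 days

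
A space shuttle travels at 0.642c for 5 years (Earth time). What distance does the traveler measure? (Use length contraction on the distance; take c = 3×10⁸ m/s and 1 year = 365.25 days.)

Earth distance: d = v × t = 0.642c × 5 yr = 3.0390×10¹⁶ m
γ = 1.3043
d' = d/γ = 3.0390×10¹⁶/1.3043 = 2.330×10¹⁶ m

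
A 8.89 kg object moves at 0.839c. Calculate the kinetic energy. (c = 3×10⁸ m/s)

γ = 1/√(1 - 0.839²) = 1.8378
γ - 1 = 0.8378
KE = (γ-1)mc² = 0.8378 × 8.89 × (3×10⁸)² = 6.703×10¹⁷ J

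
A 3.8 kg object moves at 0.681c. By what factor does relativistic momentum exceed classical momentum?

p_rel = γmv, p_class = mv
Ratio = γ = 1/√(1 - 0.681²) = 1.366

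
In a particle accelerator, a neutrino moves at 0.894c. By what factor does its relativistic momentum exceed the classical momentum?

p_rel = γmv, p_class = mv
Ratio = γ = 1/√(1 - 0.894²)
= 1/√(0.200764) = 2.232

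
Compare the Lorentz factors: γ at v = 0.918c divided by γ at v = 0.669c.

γ₁ = 1/√(1 - 0.918²) = 2.5216
γ₂ = 1/√(1 - 0.669²) = 1.3454
γ₁/γ₂ = 2.5216/1.3454 = 1.874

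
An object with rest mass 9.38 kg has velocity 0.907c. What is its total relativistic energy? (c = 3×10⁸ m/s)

γ = 1/√(1 - 0.907²) = 2.375
mc² = 9.38 × (3×10⁸)² = 8.442×10¹⁷ J
E = γmc² = 2.375 × 8.442×10¹⁷ = 2.005×10¹⁸ J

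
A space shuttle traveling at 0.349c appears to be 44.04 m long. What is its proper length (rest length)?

Contracted length L = 44.04 m
γ = 1/√(1 - 0.349²) = 1.067
L₀ = γL = 1.067 × 44.04 = 46.99 m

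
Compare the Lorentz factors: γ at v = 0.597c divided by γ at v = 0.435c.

γ₁ = 1/√(1 - 0.597²) = 1.247
γ₂ = 1/√(1 - 0.435²) = 1.111
γ₁/γ₂ = 1.247/1.111 = 1.122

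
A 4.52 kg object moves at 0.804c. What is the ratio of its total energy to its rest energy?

E = γmc², E₀ = mc²
E/E₀ = γ = 1/√(1 - 0.804²) = 1.682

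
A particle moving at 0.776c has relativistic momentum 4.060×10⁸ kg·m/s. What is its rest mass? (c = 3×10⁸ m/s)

γ = 1/√(1 - 0.776²) = 1.585
v = 0.776 × 3×10⁸ = 2.328×10⁸ m/s
m = p/(γv) = 4.060×10⁸/(1.585 × 2.328×10⁸) = 1.100 kg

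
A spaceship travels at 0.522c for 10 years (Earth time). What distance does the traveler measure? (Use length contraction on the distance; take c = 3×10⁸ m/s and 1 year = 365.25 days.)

Earth distance: d = v × t = 0.522c × 10 yr = 4.9419×10¹⁶ m
γ = 1.1724
d' = d/γ = 4.9419×10¹⁶/1.1724 = 4.215×10¹⁶ m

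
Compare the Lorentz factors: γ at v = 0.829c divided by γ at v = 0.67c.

γ₁ = 1/√(1 - 0.829²) = 1.788
γ₂ = 1/√(1 - 0.67²) = 1.347
γ₁/γ₂ = 1.788/1.347 = 1.327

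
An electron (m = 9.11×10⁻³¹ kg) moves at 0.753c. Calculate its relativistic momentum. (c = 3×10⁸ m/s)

γ = 1/√(1 - 0.753²) = 1.5197
v = 0.753 × 3×10⁸ = 2.259×10⁸ m/s
p = γmv = 1.5197 × 9.11×10⁻³¹ × 2.259×10⁸ = 3.127×10⁻²² kg·m/s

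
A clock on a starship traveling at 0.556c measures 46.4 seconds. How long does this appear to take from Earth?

Proper time Δt₀ = 46.4 seconds
γ = 1/√(1 - 0.556²) = 1.203
Δt = γΔt₀ = 1.203 × 46.4 = 55.82 seconds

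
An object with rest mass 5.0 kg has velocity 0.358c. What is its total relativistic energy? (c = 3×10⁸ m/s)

γ = 1/√(1 - 0.358²) = 1.07098
mc² = 5.0 × (3×10⁸)² = 4.500×10¹⁷ J
E = γmc² = 1.07098 × 4.500×10¹⁷ = 4.819×10¹⁷ J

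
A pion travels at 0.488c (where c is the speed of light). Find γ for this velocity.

v/c = 0.488, so (v/c)² = 0.238144
1 - (v/c)² = 0.761856
γ = 1/√(0.761856) = 1.146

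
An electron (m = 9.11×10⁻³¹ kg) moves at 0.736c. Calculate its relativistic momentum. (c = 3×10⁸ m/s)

γ = 1/√(1 - 0.736²) = 1.477
v = 0.736 × 3×10⁸ = 2.208×10⁸ m/s
p = γmv = 1.477 × 9.11×10⁻³¹ × 2.208×10⁸ = 2.971×10⁻²² kg·m/s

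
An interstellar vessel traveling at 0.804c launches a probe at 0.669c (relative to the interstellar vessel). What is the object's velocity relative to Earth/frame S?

u = (u' + v)/(1 + u'v/c²)
Numerator: 0.669 + 0.804 = 1.473
Denominator: 1 + 0.537876 = 1.537876
u = 1.473/1.537876 = 0.9578c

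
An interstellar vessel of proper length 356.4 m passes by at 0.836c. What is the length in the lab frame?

Proper length L₀ = 356.4 m
γ = 1/√(1 - 0.836²) = 1.822
L = L₀/γ = 356.4/1.822 = 195.6 m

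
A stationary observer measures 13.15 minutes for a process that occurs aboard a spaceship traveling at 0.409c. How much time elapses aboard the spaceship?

Dilated time Δt = 13.15 minutes
γ = 1/√(1 - 0.409²) = 1.096
Δt₀ = Δt/γ = 13.15/1.096 = 12.00 minutes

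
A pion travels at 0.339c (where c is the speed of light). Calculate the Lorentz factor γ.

v/c = 0.339, so (v/c)² = 0.114921
1 - (v/c)² = 0.885079
γ = 1/√(0.885079) = 1.063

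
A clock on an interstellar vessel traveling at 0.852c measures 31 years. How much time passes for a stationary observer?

Proper time Δt₀ = 31 years
γ = 1/√(1 - 0.852²) = 1.910
Δt = γΔt₀ = 1.910 × 31 = 59.21 years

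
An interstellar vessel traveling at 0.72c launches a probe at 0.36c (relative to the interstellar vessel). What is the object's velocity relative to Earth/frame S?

u = (u' + v)/(1 + u'v/c²)
Numerator: 0.36 + 0.72 = 1.08
Denominator: 1 + 0.2592 = 1.2592
u = 1.08/1.2592 = 0.8577c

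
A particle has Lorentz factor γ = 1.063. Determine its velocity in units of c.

From γ = 1/√(1 - v²/c²):
1/γ² = 1/1.063² = 0.8850
v²/c² = 1 - 0.8850 = 0.1150
v/c = √(0.1150) = 0.3391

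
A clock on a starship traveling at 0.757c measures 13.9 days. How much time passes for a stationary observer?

Proper time Δt₀ = 13.9 days
γ = 1/√(1 - 0.757²) = 1.530
Δt = γΔt₀ = 1.530 × 13.9 = 21.27 days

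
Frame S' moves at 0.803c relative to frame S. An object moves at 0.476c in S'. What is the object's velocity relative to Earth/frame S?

u = (u' + v)/(1 + u'v/c²)
Numerator: 0.476 + 0.803 = 1.279
Denominator: 1 + 0.382228 = 1.382228
u = 1.279/1.382228 = 0.9253c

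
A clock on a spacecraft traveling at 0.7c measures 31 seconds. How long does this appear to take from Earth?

Proper time Δt₀ = 31 seconds
γ = 1/√(1 - 0.7²) = 1.4003
Δt = γΔt₀ = 1.4003 × 31 = 43.41 seconds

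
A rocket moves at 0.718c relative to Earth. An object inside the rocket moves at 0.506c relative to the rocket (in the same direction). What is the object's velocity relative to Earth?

u = (u' + v)/(1 + u'v/c²)
Numerator: 0.506 + 0.718 = 1.224
Denominator: 1 + 0.363308 = 1.363308
u = 1.224/1.363308 = 0.8978c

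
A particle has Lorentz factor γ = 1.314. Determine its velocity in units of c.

From γ = 1/√(1 - v²/c²):
1/γ² = 1/1.314² = 0.5792
v²/c² = 1 - 0.5792 = 0.4208
v/c = √(0.4208) = 0.6487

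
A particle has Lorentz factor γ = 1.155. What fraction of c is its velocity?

From γ = 1/√(1 - v²/c²):
1/γ² = 1/1.155² = 0.7496
v²/c² = 1 - 0.7496 = 0.2504
v/c = √(0.2504) = 0.5004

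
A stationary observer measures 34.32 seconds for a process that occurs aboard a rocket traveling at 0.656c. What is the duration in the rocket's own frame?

Dilated time Δt = 34.32 seconds
γ = 1/√(1 - 0.656²) = 1.325
Δt₀ = Δt/γ = 34.32/1.325 = 25.90 seconds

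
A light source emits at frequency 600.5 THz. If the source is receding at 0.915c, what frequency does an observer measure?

β = v/c = 0.915
(1-β)/(1+β) = 0.085/1.915 = 0.04439
Doppler factor = √(0.04439) = 0.2107
f_obs = 600.5 × 0.2107 = 126.5 THz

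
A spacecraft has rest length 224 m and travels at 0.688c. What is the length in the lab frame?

Proper length L₀ = 224 m
γ = 1/√(1 - 0.688²) = 1.378
L = L₀/γ = 224/1.378 = 162.6 m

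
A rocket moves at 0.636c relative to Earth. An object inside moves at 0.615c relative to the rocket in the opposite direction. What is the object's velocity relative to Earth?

Object's velocity in rocket frame is u' = -0.615c
u = (u' + v)/(1 + u'v/c²) = (v - 0.615)/(1 - 0.615·v/c²)
Numerator: 0.636 - 0.615 = 0.021
Denominator: 1 - 0.39114 = 0.60886
u = 0.021/0.60886 = 0.03449c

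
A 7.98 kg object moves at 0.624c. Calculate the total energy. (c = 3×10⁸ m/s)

γ = 1/√(1 - 0.624²) = 1.2797
mc² = 7.98 × (3×10⁸)² = 7.182×10¹⁷ J
E = γmc² = 1.2797 × 7.182×10¹⁷ = 9.191×10¹⁷ J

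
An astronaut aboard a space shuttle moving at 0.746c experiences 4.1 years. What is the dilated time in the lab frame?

Proper time Δt₀ = 4.1 years
γ = 1/√(1 - 0.746²) = 1.5016
Δt = γΔt₀ = 1.5016 × 4.1 = 6.157 years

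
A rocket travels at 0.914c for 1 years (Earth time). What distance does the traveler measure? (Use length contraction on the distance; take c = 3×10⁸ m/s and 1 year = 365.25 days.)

Earth distance: d = v × t = 0.914c × 1 yr = 8.6531×10¹⁵ m
γ = 2.4648
d' = d/γ = 8.6531×10¹⁵/2.4648 = 3.511×10¹⁵ m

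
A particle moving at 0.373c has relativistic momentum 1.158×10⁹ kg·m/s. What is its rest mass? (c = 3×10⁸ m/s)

γ = 1/√(1 - 0.373²) = 1.0778
v = 0.373 × 3×10⁸ = 1.119×10⁸ m/s
m = p/(γv) = 1.158×10⁹/(1.0778 × 1.119×10⁸) = 9.602 kg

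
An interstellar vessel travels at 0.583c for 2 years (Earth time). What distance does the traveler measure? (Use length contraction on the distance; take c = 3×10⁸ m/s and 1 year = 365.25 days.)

Earth distance: d = v × t = 0.583c × 2 yr = 1.1039×10¹⁶ m
γ = 1.2308
d' = d/γ = 1.1039×10¹⁶/1.2308 = 8.969×10¹⁵ m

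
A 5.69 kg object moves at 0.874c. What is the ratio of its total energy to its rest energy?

E = γmc², E₀ = mc²
E/E₀ = γ = 1/√(1 - 0.874²) = 2.058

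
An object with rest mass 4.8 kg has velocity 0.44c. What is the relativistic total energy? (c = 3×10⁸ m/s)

γ = 1/√(1 - 0.44²) = 1.1136
mc² = 4.8 × (3×10⁸)² = 4.320×10¹⁷ J
E = γmc² = 1.1136 × 4.320×10¹⁷ = 4.811×10¹⁷ J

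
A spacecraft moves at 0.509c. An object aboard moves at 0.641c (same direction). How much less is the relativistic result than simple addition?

Classical: u' + v = 0.641 + 0.509 = 1.15c
Relativistic: u = (0.641 + 0.509)/(1 + 0.326269) = 1.15/1.326269 = 0.8671c
Difference: 1.15 - 0.8671 = 0.2829c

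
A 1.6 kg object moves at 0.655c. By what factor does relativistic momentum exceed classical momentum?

p_rel = γmv, p_class = mv
Ratio = γ = 1/√(1 - 0.655²) = 1.323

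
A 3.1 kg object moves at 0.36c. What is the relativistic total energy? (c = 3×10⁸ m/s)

γ = 1/√(1 - 0.36²) = 1.072
mc² = 3.1 × (3×10⁸)² = 2.790×10¹⁷ J
E = γmc² = 1.072 × 2.790×10¹⁷ = 2.991×10¹⁷ J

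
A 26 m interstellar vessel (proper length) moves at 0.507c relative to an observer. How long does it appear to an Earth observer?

Proper length L₀ = 26 m
γ = 1/√(1 - 0.507²) = 1.160
L = L₀/γ = 26/1.160 = 22.41 m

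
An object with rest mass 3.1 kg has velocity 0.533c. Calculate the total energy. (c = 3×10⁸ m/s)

γ = 1/√(1 - 0.533²) = 1.18187
mc² = 3.1 × (3×10⁸)² = 2.790×10¹⁷ J
E = γmc² = 1.18187 × 2.790×10¹⁷ = 3.297×10¹⁷ J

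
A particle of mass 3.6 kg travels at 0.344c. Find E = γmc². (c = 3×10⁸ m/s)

γ = 1/√(1 - 0.344²) = 1.065
mc² = 3.6 × (3×10⁸)² = 3.240×10¹⁷ J
E = γmc² = 1.065 × 3.240×10¹⁷ = 3.451×10¹⁷ J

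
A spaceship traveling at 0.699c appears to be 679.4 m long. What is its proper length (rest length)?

Contracted length L = 679.4 m
γ = 1/√(1 - 0.699²) = 1.39836
L₀ = γL = 1.39836 × 679.4 = 950.0 m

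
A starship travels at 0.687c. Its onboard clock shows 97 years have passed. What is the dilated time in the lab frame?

Proper time Δt₀ = 97 years
γ = 1/√(1 - 0.687²) = 1.376
Δt = γΔt₀ = 1.376 × 97 = 133.5 years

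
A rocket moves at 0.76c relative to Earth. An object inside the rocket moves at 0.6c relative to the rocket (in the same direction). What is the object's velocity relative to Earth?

u = (u' + v)/(1 + u'v/c²)
Numerator: 0.6 + 0.76 = 1.36
Denominator: 1 + 0.456 = 1.456
u = 1.36/1.456 = 0.9341c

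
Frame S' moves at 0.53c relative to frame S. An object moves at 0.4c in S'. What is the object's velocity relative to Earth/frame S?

u = (u' + v)/(1 + u'v/c²)
Numerator: 0.4 + 0.53 = 0.93
Denominator: 1 + 0.212 = 1.212
u = 0.93/1.212 = 0.7673c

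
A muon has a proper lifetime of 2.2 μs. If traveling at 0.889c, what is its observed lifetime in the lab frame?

Proper lifetime τ₀ = 2.2 μs
γ = 1/√(1 - 0.889²) = 2.1838
τ = γτ₀ = 2.1838 × 2.2 μs = 4.804 μs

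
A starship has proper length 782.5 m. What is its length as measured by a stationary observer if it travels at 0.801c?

Proper length L₀ = 782.5 m
γ = 1/√(1 - 0.801²) = 1.6704
L = L₀/γ = 782.5/1.6704 = 468.5 m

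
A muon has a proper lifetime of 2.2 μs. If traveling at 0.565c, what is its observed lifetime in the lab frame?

Proper lifetime τ₀ = 2.2 μs
γ = 1/√(1 - 0.565²) = 1.212
τ = γτ₀ = 1.212 × 2.2 μs = 2.666 μs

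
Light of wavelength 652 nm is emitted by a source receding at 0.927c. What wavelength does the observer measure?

β = 0.927
Wavelength Doppler factor = √(1.927/0.073) = √(26.40) = 5.138
λ_obs = 652 × 5.138 = 3350 nm (redshift)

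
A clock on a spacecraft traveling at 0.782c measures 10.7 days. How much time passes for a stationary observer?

Proper time Δt₀ = 10.7 days
γ = 1/√(1 - 0.782²) = 1.6044
Δt = γΔt₀ = 1.6044 × 10.7 = 17.17 days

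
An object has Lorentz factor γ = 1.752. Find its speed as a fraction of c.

From γ = 1/√(1 - v²/c²):
1/γ² = 1/1.752² = 0.3258
v²/c² = 1 - 0.3258 = 0.6742
v/c = √(0.6742) = 0.8211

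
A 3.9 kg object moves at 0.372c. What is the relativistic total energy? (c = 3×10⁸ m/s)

γ = 1/√(1 - 0.372²) = 1.0773
mc² = 3.9 × (3×10⁸)² = 3.510×10¹⁷ J
E = γmc² = 1.0773 × 3.510×10¹⁷ = 3.781×10¹⁷ J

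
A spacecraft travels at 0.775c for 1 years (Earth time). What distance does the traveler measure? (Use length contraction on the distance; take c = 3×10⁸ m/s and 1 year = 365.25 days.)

Earth distance: d = v × t = 0.775c × 1 yr = 7.3371×10¹⁵ m
γ = 1.5824
d' = d/γ = 7.3371×10¹⁵/1.5824 = 4.637×10¹⁵ m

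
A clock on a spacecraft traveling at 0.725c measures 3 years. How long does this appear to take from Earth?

Proper time Δt₀ = 3 years
γ = 1/√(1 - 0.725²) = 1.452
Δt = γΔt₀ = 1.452 × 3 = 4.356 years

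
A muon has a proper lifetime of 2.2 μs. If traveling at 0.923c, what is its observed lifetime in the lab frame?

Proper lifetime τ₀ = 2.2 μs
γ = 1/√(1 - 0.923²) = 2.5988
τ = γτ₀ = 2.5988 × 2.2 μs = 5.717 μs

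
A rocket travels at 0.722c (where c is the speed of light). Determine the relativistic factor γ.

v/c = 0.722, so (v/c)² = 0.521284
1 - (v/c)² = 0.478716
γ = 1/√(0.478716) = 1.445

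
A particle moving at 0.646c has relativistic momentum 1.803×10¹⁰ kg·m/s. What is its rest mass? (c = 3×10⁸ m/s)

γ = 1/√(1 - 0.646²) = 1.310
v = 0.646 × 3×10⁸ = 1.938×10⁸ m/s
m = p/(γv) = 1.803×10¹⁰/(1.310 × 1.938×10⁸) = 71.02 kg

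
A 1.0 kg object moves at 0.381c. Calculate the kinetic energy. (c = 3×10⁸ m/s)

γ = 1/√(1 - 0.381²) = 1.08158
γ - 1 = 0.08158
KE = (γ-1)mc² = 0.08158 × 1.0 × (3×10⁸)² = 7.342×10¹⁵ J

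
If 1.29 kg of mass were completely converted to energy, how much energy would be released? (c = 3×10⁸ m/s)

Using E = mc²:
c² = (3×10⁸)² = 9×10¹⁶ m²/s²
E = 1.29 × 9×10¹⁶ = 1.161×10¹⁷ J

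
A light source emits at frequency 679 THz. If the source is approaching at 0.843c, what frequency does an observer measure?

β = v/c = 0.843
(1+β)/(1-β) = 1.843/0.157 = 11.74
Doppler factor = √(11.74) = 3.426
f_obs = 679 × 3.426 = 2326 THz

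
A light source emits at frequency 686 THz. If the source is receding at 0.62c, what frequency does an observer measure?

β = v/c = 0.62
(1-β)/(1+β) = 0.38/1.62 = 0.23457
Doppler factor = √(0.23457) = 0.4843
f_obs = 686 × 0.4843 = 332.2 THz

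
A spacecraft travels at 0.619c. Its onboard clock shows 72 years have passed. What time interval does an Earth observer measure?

Proper time Δt₀ = 72 years
γ = 1/√(1 - 0.619²) = 1.27325
Δt = γΔt₀ = 1.27325 × 72 = 91.67 years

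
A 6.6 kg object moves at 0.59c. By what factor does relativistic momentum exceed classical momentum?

p_rel = γmv, p_class = mv
Ratio = γ = 1/√(1 - 0.59²) = 1.239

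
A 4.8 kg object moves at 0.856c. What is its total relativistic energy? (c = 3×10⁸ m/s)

γ = 1/√(1 - 0.856²) = 1.9343
mc² = 4.8 × (3×10⁸)² = 4.320×10¹⁷ J
E = γmc² = 1.9343 × 4.320×10¹⁷ = 8.356×10¹⁷ J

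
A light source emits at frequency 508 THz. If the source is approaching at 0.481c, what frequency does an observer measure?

β = v/c = 0.481
(1+β)/(1-β) = 1.481/0.519 = 2.85356
Doppler factor = √(2.85356) = 1.6892
f_obs = 508 × 1.6892 = 858.1 THz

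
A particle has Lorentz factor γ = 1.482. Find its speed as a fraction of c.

From γ = 1/√(1 - v²/c²):
1/γ² = 1/1.482² = 0.4553
v²/c² = 1 - 0.4553 = 0.5447
v/c = √(0.5447) = 0.7380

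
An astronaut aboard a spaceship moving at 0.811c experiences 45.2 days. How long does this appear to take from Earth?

Proper time Δt₀ = 45.2 days
γ = 1/√(1 - 0.811²) = 1.7093
Δt = γΔt₀ = 1.7093 × 45.2 = 77.26 days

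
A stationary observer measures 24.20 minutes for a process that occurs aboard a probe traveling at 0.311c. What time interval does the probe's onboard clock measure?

Dilated time Δt = 24.20 minutes
γ = 1/√(1 - 0.311²) = 1.052
Δt₀ = Δt/γ = 24.20/1.052 = 23.00 minutes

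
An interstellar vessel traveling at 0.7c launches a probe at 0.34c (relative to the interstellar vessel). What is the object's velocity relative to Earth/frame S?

u = (u' + v)/(1 + u'v/c²)
Numerator: 0.34 + 0.7 = 1.04
Denominator: 1 + 0.238 = 1.238
u = 1.04/1.238 = 0.8401c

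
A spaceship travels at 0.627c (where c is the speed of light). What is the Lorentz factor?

v/c = 0.627, so (v/c)² = 0.393129
1 - (v/c)² = 0.606871
γ = 1/√(0.606871) = 1.284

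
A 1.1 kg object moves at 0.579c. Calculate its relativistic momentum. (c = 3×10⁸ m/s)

γ = 1/√(1 - 0.579²) = 1.2265
v = 0.579 × 3×10⁸ = 1.737×10⁸ m/s
p = γmv = 1.2265 × 1.1 × 1.737×10⁸ = 2.343×10⁸ kg·m/s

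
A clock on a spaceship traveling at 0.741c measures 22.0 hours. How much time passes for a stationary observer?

Proper time Δt₀ = 22.0 hours
γ = 1/√(1 - 0.741²) = 1.489
Δt = γΔt₀ = 1.489 × 22.0 = 32.76 hours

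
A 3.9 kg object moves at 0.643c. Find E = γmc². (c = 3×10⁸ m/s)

γ = 1/√(1 - 0.643²) = 1.3057
mc² = 3.9 × (3×10⁸)² = 3.510×10¹⁷ J
E = γmc² = 1.3057 × 3.510×10¹⁷ = 4.583×10¹⁷ J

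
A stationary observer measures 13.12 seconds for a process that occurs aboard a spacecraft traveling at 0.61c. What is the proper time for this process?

Dilated time Δt = 13.12 seconds
γ = 1/√(1 - 0.61²) = 1.262
Δt₀ = Δt/γ = 13.12/1.262 = 10.40 seconds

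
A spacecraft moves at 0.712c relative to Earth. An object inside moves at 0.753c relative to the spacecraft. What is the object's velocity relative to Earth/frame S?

u = (u' + v)/(1 + u'v/c²)
Numerator: 0.753 + 0.712 = 1.465
Denominator: 1 + 0.536136 = 1.536136
u = 1.465/1.536136 = 0.9537c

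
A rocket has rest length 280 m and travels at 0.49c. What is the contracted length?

Proper length L₀ = 280 m
γ = 1/√(1 - 0.49²) = 1.147
L = L₀/γ = 280/1.147 = 244.1 m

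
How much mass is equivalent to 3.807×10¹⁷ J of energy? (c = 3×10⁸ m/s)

From E = mc², we get m = E/c²
c² = (3×10⁸)² = 9×10¹⁶ m²/s²
m = 3.807×10¹⁷ / 9×10¹⁶ = 4.230 kg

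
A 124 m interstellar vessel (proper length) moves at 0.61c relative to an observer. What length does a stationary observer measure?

Proper length L₀ = 124 m
γ = 1/√(1 - 0.61²) = 1.262
L = L₀/γ = 124/1.262 = 98.26 m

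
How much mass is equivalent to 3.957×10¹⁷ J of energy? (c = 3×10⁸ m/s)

From E = mc², we get m = E/c²
c² = (3×10⁸)² = 9×10¹⁶ m²/s²
m = 3.957×10¹⁷ / 9×10¹⁶ = 4.397 kg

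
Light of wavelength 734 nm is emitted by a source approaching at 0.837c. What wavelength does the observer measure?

β = 0.837
Wavelength Doppler factor = √(0.163/1.837) = √(0.08873) = 0.29788
λ_obs = 734 × 0.29788 = 218.6 nm (blueshift)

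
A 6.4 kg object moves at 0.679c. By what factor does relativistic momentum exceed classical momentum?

p_rel = γmv, p_class = mv
Ratio = γ = 1/√(1 - 0.679²) = 1.362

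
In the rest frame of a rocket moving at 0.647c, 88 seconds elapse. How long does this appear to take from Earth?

Proper time Δt₀ = 88 seconds
γ = 1/√(1 - 0.647²) = 1.311
Δt = γΔt₀ = 1.311 × 88 = 115.4 seconds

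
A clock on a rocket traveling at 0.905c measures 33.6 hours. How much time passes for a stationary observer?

Proper time Δt₀ = 33.6 hours
γ = 1/√(1 - 0.905²) = 2.3507
Δt = γΔt₀ = 2.3507 × 33.6 = 78.98 hours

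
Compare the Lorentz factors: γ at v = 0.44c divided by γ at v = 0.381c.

γ₁ = 1/√(1 - 0.44²) = 1.114
γ₂ = 1/√(1 - 0.381²) = 1.082
γ₁/γ₂ = 1.114/1.082 = 1.030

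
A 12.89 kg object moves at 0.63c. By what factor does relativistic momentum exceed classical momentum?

p_rel = γmv, p_class = mv
Ratio = γ = 1/√(1 - 0.63²) = 1.288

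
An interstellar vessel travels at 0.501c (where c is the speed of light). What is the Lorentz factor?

v/c = 0.501, so (v/c)² = 0.251001
1 - (v/c)² = 0.748999
γ = 1/√(0.748999) = 1.155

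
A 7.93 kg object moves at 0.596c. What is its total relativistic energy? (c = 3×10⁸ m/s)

γ = 1/√(1 - 0.596²) = 1.2454
mc² = 7.93 × (3×10⁸)² = 7.137×10¹⁷ J
E = γmc² = 1.2454 × 7.137×10¹⁷ = 8.888×10¹⁷ J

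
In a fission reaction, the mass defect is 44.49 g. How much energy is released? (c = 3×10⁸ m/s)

Convert mass defect: Δm = 44.49 g = 0.04449 kg
E = Δm·c² = 0.04449 × (3×10⁸)²
= 0.04449 × 9×10¹⁶ = 4.004×10¹⁵ J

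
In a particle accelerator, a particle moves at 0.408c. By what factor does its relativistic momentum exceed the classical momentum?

p_rel = γmv, p_class = mv
Ratio = γ = 1/√(1 - 0.408²)
= 1/√(0.833536) = 1.095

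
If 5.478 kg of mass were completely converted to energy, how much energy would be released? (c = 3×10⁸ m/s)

Using E = mc²:
c² = (3×10⁸)² = 9×10¹⁶ m²/s²
E = 5.478 × 9×10¹⁶ = 4.930×10¹⁷ J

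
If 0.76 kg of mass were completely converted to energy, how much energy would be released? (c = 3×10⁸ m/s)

Using E = mc²:
c² = (3×10⁸)² = 9×10¹⁶ m²/s²
E = 0.76 × 9×10¹⁶ = 6.840×10¹⁶ J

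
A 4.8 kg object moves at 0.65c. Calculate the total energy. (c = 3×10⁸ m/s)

γ = 1/√(1 - 0.65²) = 1.316
mc² = 4.8 × (3×10⁸)² = 4.320×10¹⁷ J
E = γmc² = 1.316 × 4.320×10¹⁷ = 5.685×10¹⁷ J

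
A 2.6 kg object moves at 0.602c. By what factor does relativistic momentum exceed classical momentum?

p_rel = γmv, p_class = mv
Ratio = γ = 1/√(1 - 0.602²) = 1.252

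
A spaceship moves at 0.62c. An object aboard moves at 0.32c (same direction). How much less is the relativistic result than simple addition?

Classical: u' + v = 0.32 + 0.62 = 0.94c
Relativistic: u = (0.32 + 0.62)/(1 + 0.1984) = 0.94/1.1984 = 0.7844c
Difference: 0.94 - 0.7844 = 0.1556c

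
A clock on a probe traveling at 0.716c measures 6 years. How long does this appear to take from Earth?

Proper time Δt₀ = 6 years
γ = 1/√(1 - 0.716²) = 1.4325
Δt = γΔt₀ = 1.4325 × 6 = 8.595 years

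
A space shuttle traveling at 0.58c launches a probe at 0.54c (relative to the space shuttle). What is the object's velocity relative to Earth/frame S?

u = (u' + v)/(1 + u'v/c²)
Numerator: 0.54 + 0.58 = 1.12
Denominator: 1 + 0.3132 = 1.3132
u = 1.12/1.3132 = 0.8529c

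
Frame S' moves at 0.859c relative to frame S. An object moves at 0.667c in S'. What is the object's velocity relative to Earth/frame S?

u = (u' + v)/(1 + u'v/c²)
Numerator: 0.667 + 0.859 = 1.526
Denominator: 1 + 0.572953 = 1.572953
u = 1.526/1.572953 = 0.9701c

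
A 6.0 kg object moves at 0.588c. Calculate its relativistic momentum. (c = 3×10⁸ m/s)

γ = 1/√(1 - 0.588²) = 1.23631
v = 0.588 × 3×10⁸ = 1.764×10⁸ m/s
p = γmv = 1.23631 × 6.0 × 1.764×10⁸ = 1.309×10⁹ kg·m/s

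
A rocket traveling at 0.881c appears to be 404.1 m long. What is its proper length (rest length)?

Contracted length L = 404.1 m
γ = 1/√(1 - 0.881²) = 2.1136
L₀ = γL = 2.1136 × 404.1 = 854.1 m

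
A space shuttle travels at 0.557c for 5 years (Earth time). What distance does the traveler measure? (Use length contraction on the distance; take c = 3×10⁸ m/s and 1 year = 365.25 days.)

Earth distance: d = v × t = 0.557c × 5 yr = 2.637×10¹⁶ m
γ = 1.204
d' = d/γ = 2.637×10¹⁶/1.204 = 2.190×10¹⁶ m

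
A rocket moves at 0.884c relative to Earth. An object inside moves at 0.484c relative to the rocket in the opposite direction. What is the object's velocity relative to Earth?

Object's velocity in rocket frame is u' = -0.484c
u = (u' + v)/(1 + u'v/c²) = (v - 0.484)/(1 - 0.484·v/c²)
Numerator: 0.884 - 0.484 = 0.4
Denominator: 1 - 0.427856 = 0.572144
u = 0.4/0.572144 = 0.6991c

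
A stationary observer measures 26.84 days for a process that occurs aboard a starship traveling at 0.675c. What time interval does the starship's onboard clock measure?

Dilated time Δt = 26.84 days
γ = 1/√(1 - 0.675²) = 1.3553
Δt₀ = Δt/γ = 26.84/1.3553 = 19.80 days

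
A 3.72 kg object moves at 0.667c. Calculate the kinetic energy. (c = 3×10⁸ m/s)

γ = 1/√(1 - 0.667²) = 1.3422
γ - 1 = 0.3422
KE = (γ-1)mc² = 0.3422 × 3.72 × (3×10⁸)² = 1.146×10¹⁷ J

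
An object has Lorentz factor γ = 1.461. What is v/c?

From γ = 1/√(1 - v²/c²):
1/γ² = 1/1.461² = 0.4685
v²/c² = 1 - 0.4685 = 0.5315
v/c = √(0.5315) = 0.7290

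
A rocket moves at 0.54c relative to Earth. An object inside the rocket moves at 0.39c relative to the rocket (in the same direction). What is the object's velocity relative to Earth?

u = (u' + v)/(1 + u'v/c²)
Numerator: 0.39 + 0.54 = 0.93
Denominator: 1 + 0.2106 = 1.2106
u = 0.93/1.2106 = 0.7682c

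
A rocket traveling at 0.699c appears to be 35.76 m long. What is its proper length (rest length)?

Contracted length L = 35.76 m
γ = 1/√(1 - 0.699²) = 1.3984
L₀ = γL = 1.3984 × 35.76 = 50.01 m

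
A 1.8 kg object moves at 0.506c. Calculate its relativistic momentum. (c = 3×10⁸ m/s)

γ = 1/√(1 - 0.506²) = 1.1594
v = 0.506 × 3×10⁸ = 1.518×10⁸ m/s
p = γmv = 1.1594 × 1.8 × 1.518×10⁸ = 3.168×10⁸ kg·m/s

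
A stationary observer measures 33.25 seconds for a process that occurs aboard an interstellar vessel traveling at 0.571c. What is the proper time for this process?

Dilated time Δt = 33.25 seconds
γ = 1/√(1 - 0.571²) = 1.218
Δt₀ = Δt/γ = 33.25/1.218 = 27.30 seconds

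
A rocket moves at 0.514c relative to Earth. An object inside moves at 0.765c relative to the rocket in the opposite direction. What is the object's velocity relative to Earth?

Object's velocity in rocket frame is u' = -0.765c
u = (u' + v)/(1 + u'v/c²) = (v - 0.765)/(1 - 0.765·v/c²)
Numerator: 0.514 - 0.765 = -0.251
Denominator: 1 - 0.39321 = 0.60679
u = -0.251/0.60679 = -0.4137c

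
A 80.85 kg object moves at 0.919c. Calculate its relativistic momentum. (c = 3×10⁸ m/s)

γ = 1/√(1 - 0.919²) = 2.5364
v = 0.919 × 3×10⁸ = 2.757×10⁸ m/s
p = γmv = 2.5364 × 80.85 × 2.757×10⁸ = 5.654×10¹⁰ kg·m/s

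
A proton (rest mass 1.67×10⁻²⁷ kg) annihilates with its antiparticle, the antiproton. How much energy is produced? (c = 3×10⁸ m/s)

Both particles have the same rest mass, so total mass = 2m
E = 2m·c² = 2 × 1.67×10⁻²⁷ × (3×10⁸)²
= 2 × 1.67×10⁻²⁷ × 9×10¹⁶
= 3.006×10⁻¹⁰ J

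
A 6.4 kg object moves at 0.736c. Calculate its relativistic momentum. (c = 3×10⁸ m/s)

γ = 1/√(1 - 0.736²) = 1.477
v = 0.736 × 3×10⁸ = 2.208×10⁸ m/s
p = γmv = 1.477 × 6.4 × 2.208×10⁸ = 2.087×10⁹ kg·m/s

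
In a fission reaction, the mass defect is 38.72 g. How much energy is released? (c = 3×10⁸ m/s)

Convert mass defect: Δm = 38.72 g = 0.03872 kg
E = Δm·c² = 0.03872 × (3×10⁸)²
= 0.03872 × 9×10¹⁶ = 3.485×10¹⁵ J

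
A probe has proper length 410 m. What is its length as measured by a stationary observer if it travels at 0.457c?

Proper length L₀ = 410 m
γ = 1/√(1 - 0.457²) = 1.1243
L = L₀/γ = 410/1.1243 = 364.7 m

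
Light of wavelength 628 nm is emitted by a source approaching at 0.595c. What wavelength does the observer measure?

β = 0.595
Wavelength Doppler factor = √(0.405/1.595) = √(0.253918) = 0.503903
λ_obs = 628 × 0.503903 = 316.5 nm (blueshift)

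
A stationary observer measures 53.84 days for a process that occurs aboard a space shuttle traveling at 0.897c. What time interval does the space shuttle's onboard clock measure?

Dilated time Δt = 53.84 days
γ = 1/√(1 - 0.897²) = 2.262
Δt₀ = Δt/γ = 53.84/2.262 = 23.80 days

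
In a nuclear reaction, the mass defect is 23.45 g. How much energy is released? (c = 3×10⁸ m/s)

Convert mass defect: Δm = 23.45 g = 0.02345 kg
E = Δm·c² = 0.02345 × (3×10⁸)²
= 0.02345 × 9×10¹⁶ = 2.111×10¹⁵ J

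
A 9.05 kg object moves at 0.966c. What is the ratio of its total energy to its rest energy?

E = γmc², E₀ = mc²
E/E₀ = γ = 1/√(1 - 0.966²) = 3.868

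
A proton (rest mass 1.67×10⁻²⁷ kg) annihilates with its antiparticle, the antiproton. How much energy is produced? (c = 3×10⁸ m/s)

Both particles have the same rest mass, so total mass = 2m
E = 2m·c² = 2 × 1.67×10⁻²⁷ × (3×10⁸)²
= 2 × 1.67×10⁻²⁷ × 9×10¹⁶
= 3.006×10⁻¹⁰ J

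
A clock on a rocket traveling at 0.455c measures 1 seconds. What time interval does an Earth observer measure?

Proper time Δt₀ = 1 seconds
γ = 1/√(1 - 0.455²) = 1.123
Δt = γΔt₀ = 1.123 × 1 = 1.123 seconds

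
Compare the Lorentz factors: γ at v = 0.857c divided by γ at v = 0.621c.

γ₁ = 1/√(1 - 0.857²) = 1.941
γ₂ = 1/√(1 - 0.621²) = 1.276
γ₁/γ₂ = 1.941/1.276 = 1.521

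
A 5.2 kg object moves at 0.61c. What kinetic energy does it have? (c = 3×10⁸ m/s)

γ = 1/√(1 - 0.61²) = 1.262
γ - 1 = 0.2620
KE = (γ-1)mc² = 0.2620 × 5.2 × (3×10⁸)² = 1.226×10¹⁷ J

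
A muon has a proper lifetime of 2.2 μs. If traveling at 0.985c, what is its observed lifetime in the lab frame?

Proper lifetime τ₀ = 2.2 μs
γ = 1/√(1 - 0.985²) = 5.795
τ = γτ₀ = 5.795 × 2.2 μs = 12.75 μs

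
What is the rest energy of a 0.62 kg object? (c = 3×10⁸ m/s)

c² = (3×10⁸)² = 9.000×10¹⁶ m²/s²
E₀ = mc² = 0.62 × 9.000×10¹⁶ = 5.580×10¹⁶ J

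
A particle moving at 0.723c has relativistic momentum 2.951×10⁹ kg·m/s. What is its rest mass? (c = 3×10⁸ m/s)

γ = 1/√(1 - 0.723²) = 1.4475
v = 0.723 × 3×10⁸ = 2.169×10⁸ m/s
m = p/(γv) = 2.951×10⁹/(1.4475 × 2.169×10⁸) = 9.399 kg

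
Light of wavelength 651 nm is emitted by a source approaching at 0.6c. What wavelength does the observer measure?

β = 0.6
Wavelength Doppler factor = √(0.4/1.6) = √(0.2500) = 0.5000
λ_obs = 651 × 0.5000 = 325.5 nm (blueshift)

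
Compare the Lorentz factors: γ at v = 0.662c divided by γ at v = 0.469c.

γ₁ = 1/√(1 - 0.662²) = 1.334
γ₂ = 1/√(1 - 0.469²) = 1.132
γ₁/γ₂ = 1.334/1.132 = 1.178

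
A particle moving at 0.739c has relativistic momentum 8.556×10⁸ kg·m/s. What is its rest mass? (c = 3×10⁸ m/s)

γ = 1/√(1 - 0.739²) = 1.4843
v = 0.739 × 3×10⁸ = 2.217×10⁸ m/s
m = p/(γv) = 8.556×10⁸/(1.4843 × 2.217×10⁸) = 2.600 kg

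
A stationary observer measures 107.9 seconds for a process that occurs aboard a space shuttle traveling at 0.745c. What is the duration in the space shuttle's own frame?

Dilated time Δt = 107.9 seconds
γ = 1/√(1 - 0.745²) = 1.499
Δt₀ = Δt/γ = 107.9/1.499 = 71.98 seconds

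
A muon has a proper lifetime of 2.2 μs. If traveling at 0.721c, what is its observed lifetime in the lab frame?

Proper lifetime τ₀ = 2.2 μs
γ = 1/√(1 - 0.721²) = 1.443
τ = γτ₀ = 1.443 × 2.2 μs = 3.175 μs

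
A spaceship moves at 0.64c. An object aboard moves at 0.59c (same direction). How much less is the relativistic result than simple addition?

Classical: u' + v = 0.59 + 0.64 = 1.23c
Relativistic: u = (0.59 + 0.64)/(1 + 0.3776) = 1.23/1.3776 = 0.8929c
Difference: 1.23 - 0.8929 = 0.3371c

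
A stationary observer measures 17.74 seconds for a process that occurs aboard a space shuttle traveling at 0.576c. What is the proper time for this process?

Dilated time Δt = 17.74 seconds
γ = 1/√(1 - 0.576²) = 1.2233
Δt₀ = Δt/γ = 17.74/1.2233 = 14.50 seconds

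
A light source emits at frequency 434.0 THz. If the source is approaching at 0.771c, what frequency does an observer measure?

β = v/c = 0.771
(1+β)/(1-β) = 1.771/0.229 = 7.734
Doppler factor = √(7.734) = 2.781
f_obs = 434.0 × 2.781 = 1207 THz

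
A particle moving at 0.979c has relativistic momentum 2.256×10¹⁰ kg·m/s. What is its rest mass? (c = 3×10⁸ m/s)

γ = 1/√(1 - 0.979²) = 4.905
v = 0.979 × 3×10⁸ = 2.937×10⁸ m/s
m = p/(γv) = 2.256×10¹⁰/(4.905 × 2.937×10⁸) = 15.66 kg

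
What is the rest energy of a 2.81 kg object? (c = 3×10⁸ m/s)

c² = (3×10⁸)² = 9.000×10¹⁶ m²/s²
E₀ = mc² = 2.81 × 9.000×10¹⁶ = 2.529×10¹⁷ J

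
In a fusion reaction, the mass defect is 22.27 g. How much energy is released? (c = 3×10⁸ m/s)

Convert mass defect: Δm = 22.27 g = 0.02227 kg
E = Δm·c² = 0.02227 × (3×10⁸)²
= 0.02227 × 9×10¹⁶ = 2.004×10¹⁵ J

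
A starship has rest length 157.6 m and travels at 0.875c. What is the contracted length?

Proper length L₀ = 157.6 m
γ = 1/√(1 - 0.875²) = 2.0656
L = L₀/γ = 157.6/2.0656 = 76.30 m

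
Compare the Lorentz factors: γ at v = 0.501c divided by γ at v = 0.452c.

γ₁ = 1/√(1 - 0.501²) = 1.1555
γ₂ = 1/√(1 - 0.452²) = 1.1211
γ₁/γ₂ = 1.1555/1.1211 = 1.031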